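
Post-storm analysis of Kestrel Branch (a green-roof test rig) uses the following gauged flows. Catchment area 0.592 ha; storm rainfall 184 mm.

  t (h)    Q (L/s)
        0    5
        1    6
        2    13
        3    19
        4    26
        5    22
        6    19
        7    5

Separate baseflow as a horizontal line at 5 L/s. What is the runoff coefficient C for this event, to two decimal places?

ΣQ_DR = 75.00 L/s; V = ΣQ_DR·Δt = 2.700 × 10^5 L.
Runoff depth d = V / A = 45.61 mm.
C = d / P = 45.61 / 184 = 0.25.

C ≈ 0.25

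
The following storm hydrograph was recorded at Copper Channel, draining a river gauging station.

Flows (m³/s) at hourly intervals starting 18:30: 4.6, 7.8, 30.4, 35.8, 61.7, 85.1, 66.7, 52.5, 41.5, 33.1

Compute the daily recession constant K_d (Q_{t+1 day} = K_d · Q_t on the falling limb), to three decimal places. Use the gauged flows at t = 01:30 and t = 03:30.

K_d ≈ 0.004

Between t = 01:30 and t = 03:30 the flow falls from 52.5 to 33.1 m³/s over 2×1 h = 2 h.
Per-interval ratio K = (33.1/52.5)^(1/2) = 0.7940; K_d = K^(24/1) = 0.004.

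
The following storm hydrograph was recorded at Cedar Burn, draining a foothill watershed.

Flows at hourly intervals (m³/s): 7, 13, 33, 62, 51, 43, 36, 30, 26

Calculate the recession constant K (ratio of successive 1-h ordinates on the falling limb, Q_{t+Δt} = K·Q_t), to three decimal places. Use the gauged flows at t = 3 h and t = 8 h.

K ≈ 0.840

Using the recession-limb readings at t = 3 h and t = 8 h: Q falls from 62 to 26 m³/s over 5 intervals.
K = (Q₂/Q₁)^(1/5) = (26/62)^(1/5) = 0.840.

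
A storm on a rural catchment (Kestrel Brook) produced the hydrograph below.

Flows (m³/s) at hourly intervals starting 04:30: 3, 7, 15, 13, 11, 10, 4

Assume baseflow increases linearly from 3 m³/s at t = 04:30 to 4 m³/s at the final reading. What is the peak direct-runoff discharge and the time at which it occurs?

Q_p = 11.67 m³/s at t = 06:30

Subtracting baseflow gives direct-runoff ordinates: 0.00, 3.83, 11.67, 9.50, 7.33, 6.17, 0.00 m³/s.
The maximum is 11.67 m³/s, occurring at the reading for t = 06:30.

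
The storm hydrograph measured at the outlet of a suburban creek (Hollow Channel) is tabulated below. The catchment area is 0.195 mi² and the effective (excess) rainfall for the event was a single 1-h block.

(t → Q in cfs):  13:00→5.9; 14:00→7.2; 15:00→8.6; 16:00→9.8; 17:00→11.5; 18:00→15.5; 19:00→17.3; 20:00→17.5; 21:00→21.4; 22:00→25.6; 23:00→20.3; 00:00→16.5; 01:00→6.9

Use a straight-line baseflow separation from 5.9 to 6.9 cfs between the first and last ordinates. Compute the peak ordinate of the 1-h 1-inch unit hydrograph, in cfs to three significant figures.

Direct runoff: 0.00, 1.22, 2.53, 3.65, 5.27, 9.18, 10.90, 11.02, 14.83, 18.95, 13.57, 9.68, 0.00 cfs; ΣQ_DR = 100.8 cfs, peak = 18.95 cfs.
Runoff depth d = ΣQ_DR·Δt / A = 100.8 × 3600 / (0.195 mi²) = 0.8010 in.
The 1-inch UH is the DRH scaled by (1 in)/d, so U_p = 18.95 × 1/0.8010 = 23.7 cfs.

U_p ≈ 23.7 cfs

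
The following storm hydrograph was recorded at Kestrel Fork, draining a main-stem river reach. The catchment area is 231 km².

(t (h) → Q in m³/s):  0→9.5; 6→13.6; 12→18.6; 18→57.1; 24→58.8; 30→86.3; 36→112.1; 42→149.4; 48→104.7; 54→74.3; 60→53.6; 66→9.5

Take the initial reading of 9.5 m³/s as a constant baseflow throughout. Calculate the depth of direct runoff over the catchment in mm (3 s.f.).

d ≈ 59.2 mm

Direct runoff: 0.0, 4.1, 9.1, 47.6, 49.3, 76.8, 102.6, 139.9, 95.2, 64.8, 44.1, 0.0 m³/s; ΣQ_DR = 633.5 m³/s.
V = ΣQ_DR · Δt = 633.5 × 21600 s = 1.368 × 10^7 m³.
Over A = 231 km², depth = V / A = 59.2 mm.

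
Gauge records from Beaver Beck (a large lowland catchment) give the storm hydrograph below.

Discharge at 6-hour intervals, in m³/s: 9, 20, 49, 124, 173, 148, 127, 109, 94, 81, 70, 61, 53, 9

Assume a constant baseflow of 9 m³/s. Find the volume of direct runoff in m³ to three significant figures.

V ≈ 2.16 × 10^7 m³

Direct-runoff ordinates (Q − Q_b): 0.0, 11.0, 40.0, 115.0, 164.0, 139.0, 118.0, 100.0, 85.0, 72.0, 61.0, 52.0, 44.0, 0.0 m³/s.
ΣQ_DR = 1001 m³/s.
With Δt = 6 h = 21600 s, V = ΣQ_DR · Δt = 1001 × 21600 = 2.16 × 10^7 m³.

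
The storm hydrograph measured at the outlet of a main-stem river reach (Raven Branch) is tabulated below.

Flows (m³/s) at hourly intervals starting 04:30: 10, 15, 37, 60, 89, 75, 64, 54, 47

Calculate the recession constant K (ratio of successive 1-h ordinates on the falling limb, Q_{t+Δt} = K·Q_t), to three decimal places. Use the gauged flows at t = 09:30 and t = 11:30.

Using the recession-limb readings at t = 09:30 and t = 11:30: Q falls from 75 to 54 m³/s over 2 intervals.
K = (Q₂/Q₁)^(1/2) = (54/75)^(1/2) = 0.849.

K ≈ 0.849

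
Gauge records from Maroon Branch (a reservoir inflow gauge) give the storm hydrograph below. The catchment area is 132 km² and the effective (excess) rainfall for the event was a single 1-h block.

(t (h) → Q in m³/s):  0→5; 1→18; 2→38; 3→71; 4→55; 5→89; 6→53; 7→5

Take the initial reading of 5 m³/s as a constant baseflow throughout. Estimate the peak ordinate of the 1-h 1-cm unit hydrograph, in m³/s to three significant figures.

U_p ≈ 105 m³/s

Direct runoff: 0.0, 13.0, 33.0, 66.0, 50.0, 84.0, 48.0, 0.0 m³/s; ΣQ_DR = 294.0 m³/s, peak = 84.0 m³/s.
Runoff depth d = ΣQ_DR·Δt / A = 294.0 × 3600 / (132 km²) = 8.018 mm.
The 1-cm UH is the DRH scaled by (10 mm)/d, so U_p = 84.0 × 10/8.018 = 105 m³/s.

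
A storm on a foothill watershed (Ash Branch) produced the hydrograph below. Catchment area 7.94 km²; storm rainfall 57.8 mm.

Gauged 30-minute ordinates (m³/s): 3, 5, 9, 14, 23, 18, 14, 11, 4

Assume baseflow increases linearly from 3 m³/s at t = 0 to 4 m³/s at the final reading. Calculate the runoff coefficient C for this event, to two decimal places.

C ≈ 0.27

ΣQ_DR = 69.50 m³/s; V = ΣQ_DR·Δt = 1.251 × 10^5 m³.
Runoff depth d = V / A = 15.76 mm.
C = d / P = 15.76 / 57.8 = 0.27.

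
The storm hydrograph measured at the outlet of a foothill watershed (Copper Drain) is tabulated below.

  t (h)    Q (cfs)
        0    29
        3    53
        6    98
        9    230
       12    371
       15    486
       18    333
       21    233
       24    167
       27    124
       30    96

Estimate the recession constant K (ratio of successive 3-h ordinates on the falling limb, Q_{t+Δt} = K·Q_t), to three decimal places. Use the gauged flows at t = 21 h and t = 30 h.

Using the recession-limb readings at t = 21 h and t = 30 h: Q falls from 233 to 96 cfs over 3 intervals.
K = (Q₂/Q₁)^(1/3) = (96/233)^(1/3) = 0.744.

K ≈ 0.744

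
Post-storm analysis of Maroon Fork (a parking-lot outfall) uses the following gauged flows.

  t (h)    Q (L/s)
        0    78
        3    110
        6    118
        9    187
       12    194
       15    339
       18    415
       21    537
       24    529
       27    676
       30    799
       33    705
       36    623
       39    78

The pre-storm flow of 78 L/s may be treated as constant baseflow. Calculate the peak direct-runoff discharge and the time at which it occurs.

Subtracting baseflow gives direct-runoff ordinates: 0.0, 32.0, 40.0, 109.0, 116.0, 261.0, 337.0, 459.0, 451.0, 598.0, 721.0, 627.0, 545.0, 0.0 L/s.
The maximum is 721.0 L/s, occurring at the reading for t = 30 h.

Q_p = 721.0 L/s at t = 30 h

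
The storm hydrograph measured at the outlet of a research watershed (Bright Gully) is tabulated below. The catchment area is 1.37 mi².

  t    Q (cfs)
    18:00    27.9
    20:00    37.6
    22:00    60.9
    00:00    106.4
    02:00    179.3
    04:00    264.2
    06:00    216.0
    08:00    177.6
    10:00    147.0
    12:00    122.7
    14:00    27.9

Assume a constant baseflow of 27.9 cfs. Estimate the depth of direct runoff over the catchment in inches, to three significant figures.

d ≈ 2.40 in

Direct runoff: 0.0, 9.7, 33.0, 78.5, 151.4, 236.3, 188.1, 149.7, 119.1, 94.8, 0.0 cfs; ΣQ_DR = 1061 cfs.
V = ΣQ_DR · Δt = 1061 × 7200 s = 7.636 × 10^6 ft³.
Over A = 1.37 mi², depth = V / A = 2.40 in.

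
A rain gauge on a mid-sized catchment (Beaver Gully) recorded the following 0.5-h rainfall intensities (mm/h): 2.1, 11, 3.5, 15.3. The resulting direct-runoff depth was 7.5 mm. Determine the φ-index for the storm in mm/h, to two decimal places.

φ ≈ 5.65 mm/h

Only the 2 blocks with intensity above φ contribute runoff: 11, 15.3 mm/h.
Σ(I−φ)·Δt = d  ⇒  (11+15.3 − 2φ)·0.5 = 7.5
φ = (26.30 − 7.5/0.5) / 2 = 5.65 mm/h.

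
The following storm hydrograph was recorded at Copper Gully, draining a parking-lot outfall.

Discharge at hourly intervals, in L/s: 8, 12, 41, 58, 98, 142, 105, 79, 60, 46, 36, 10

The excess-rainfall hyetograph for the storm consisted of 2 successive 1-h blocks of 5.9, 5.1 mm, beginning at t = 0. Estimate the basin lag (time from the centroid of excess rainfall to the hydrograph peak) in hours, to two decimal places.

Centroid of excess rainfall: t_c = Σ P_i·t̄_i / ΣP_i = 0.9636 h (block centres at 0.5, 1.5 h).
Hydrograph peak occurs at t = 5 h, so basin lag t_L = 5 − 0.9636 = 4.04 h.

t_L ≈ 4.04 h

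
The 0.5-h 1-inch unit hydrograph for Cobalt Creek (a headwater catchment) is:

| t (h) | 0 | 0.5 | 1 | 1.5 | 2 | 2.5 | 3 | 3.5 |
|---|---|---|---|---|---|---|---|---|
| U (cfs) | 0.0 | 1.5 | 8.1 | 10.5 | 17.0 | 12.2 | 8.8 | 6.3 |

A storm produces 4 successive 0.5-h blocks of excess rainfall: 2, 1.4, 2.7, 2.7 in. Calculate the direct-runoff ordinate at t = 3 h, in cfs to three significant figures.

Q ≈ 109 cfs

By discrete convolution, Q_j = Σ (P_i / 1 in) · U_{j−i}.
At t = 3 h (j=6): Q = (2/1)·8.8 + (1.4/1)·12.2 + (2.7/1)·17.0 + (2.7/1)·10.5 = 109 cfs.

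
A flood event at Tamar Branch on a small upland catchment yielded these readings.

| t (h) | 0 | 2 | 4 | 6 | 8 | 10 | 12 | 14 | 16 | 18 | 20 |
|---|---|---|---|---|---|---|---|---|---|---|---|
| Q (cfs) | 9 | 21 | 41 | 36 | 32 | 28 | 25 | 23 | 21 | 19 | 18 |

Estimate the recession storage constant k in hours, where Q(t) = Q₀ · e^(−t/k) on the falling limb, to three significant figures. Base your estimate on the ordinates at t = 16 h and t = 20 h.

k ≈ 25.9 h

On the falling limb, Q drops from 21 to 18 cfs between t = 16 h and t = 20 h (Δt = 4 h).
k = −Δt / ln(Q₂/Q₁) = −4 / ln(18/21) = 25.9 h.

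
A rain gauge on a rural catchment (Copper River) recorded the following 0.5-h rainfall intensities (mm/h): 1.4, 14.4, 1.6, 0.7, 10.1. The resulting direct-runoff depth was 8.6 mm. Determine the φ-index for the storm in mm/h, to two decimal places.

φ ≈ 3.65 mm/h

Only the 2 blocks with intensity above φ contribute runoff: 14.4, 10.1 mm/h.
Σ(I−φ)·Δt = d  ⇒  (14.4+10.1 − 2φ)·0.5 = 8.6
φ = (24.50 − 8.6/0.5) / 2 = 3.65 mm/h.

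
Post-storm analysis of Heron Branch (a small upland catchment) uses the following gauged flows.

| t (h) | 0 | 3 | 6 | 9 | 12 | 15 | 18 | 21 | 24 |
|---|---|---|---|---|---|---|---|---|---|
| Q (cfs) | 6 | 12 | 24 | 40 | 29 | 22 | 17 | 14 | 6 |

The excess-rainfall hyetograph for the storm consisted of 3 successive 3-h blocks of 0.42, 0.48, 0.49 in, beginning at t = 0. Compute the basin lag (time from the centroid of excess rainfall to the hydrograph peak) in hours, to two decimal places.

Centroid of excess rainfall: t_c = Σ P_i·t̄_i / ΣP_i = 4.6511 h (block centres at 1.5, 4.5, 7.5 h).
Hydrograph peak occurs at t = 9 h, so basin lag t_L = 9 − 4.6511 = 4.35 h.

t_L ≈ 4.35 h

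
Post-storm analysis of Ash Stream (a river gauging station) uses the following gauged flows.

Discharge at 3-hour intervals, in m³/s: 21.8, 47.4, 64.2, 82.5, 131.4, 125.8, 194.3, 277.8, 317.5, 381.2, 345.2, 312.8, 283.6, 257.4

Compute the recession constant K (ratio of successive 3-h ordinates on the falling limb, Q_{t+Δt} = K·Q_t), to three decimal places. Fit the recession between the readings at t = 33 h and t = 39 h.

K ≈ 0.907

Using the recession-limb readings at t = 33 h and t = 39 h: Q falls from 312.8 to 257.4 m³/s over 2 intervals.
K = (Q₂/Q₁)^(1/2) = (257.4/312.8)^(1/2) = 0.907.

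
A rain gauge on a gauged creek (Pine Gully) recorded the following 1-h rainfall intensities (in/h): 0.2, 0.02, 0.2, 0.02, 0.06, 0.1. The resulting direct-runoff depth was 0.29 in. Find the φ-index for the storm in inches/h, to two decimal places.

φ ≈ 0.07 in/h

Only the 3 blocks with intensity above φ contribute runoff: 0.2, 0.2, 0.1 in/h.
Σ(I−φ)·Δt = d  ⇒  (0.2+0.2+0.1 − 3φ)·1 = 0.29
φ = (0.5000 − 0.29/1) / 3 = 0.07 in/h.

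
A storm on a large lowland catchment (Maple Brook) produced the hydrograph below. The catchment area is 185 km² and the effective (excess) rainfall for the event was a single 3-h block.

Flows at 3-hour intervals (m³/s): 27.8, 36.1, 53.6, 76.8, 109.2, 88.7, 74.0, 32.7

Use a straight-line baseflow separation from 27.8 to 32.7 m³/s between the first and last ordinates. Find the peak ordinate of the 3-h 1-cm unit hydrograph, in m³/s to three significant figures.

Direct runoff: 0.00, 7.60, 24.40, 46.90, 78.60, 57.40, 42.00, 0.00 m³/s; ΣQ_DR = 256.9 m³/s, peak = 78.60 m³/s.
Runoff depth d = ΣQ_DR·Δt / A = 256.9 × 10800 / (185 km²) = 15.00 mm.
The 1-cm UH is the DRH scaled by (10 mm)/d, so U_p = 78.60 × 10/15.00 = 52.4 m³/s.

U_p ≈ 52.4 m³/s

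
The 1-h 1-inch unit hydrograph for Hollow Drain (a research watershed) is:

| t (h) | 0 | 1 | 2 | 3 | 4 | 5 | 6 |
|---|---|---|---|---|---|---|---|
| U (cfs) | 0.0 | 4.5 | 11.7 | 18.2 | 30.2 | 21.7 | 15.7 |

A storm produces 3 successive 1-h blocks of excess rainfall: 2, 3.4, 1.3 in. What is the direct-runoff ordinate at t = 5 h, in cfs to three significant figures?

By discrete convolution, Q_j = Σ (P_i / 1 in) · U_{j−i}.
At t = 5 h (j=5): Q = (2/1)·21.7 + (3.4/1)·30.2 + (1.3/1)·18.2 = 170 cfs.

Q ≈ 170 cfs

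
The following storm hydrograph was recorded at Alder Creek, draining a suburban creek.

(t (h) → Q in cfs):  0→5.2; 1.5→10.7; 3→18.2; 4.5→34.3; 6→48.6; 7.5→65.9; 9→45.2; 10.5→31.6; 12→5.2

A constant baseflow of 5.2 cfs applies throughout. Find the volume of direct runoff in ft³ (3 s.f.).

Direct-runoff ordinates (Q − Q_b): 0.0, 5.5, 13.0, 29.1, 43.4, 60.7, 40.0, 26.4, 0.0 cfs.
ΣQ_DR = 218.1 cfs.
With Δt = 1.5 h = 5400 s, V = ΣQ_DR · Δt = 218.1 × 5400 = 1.18 × 10^6 ft³.

V ≈ 1.18 × 10^6 ft³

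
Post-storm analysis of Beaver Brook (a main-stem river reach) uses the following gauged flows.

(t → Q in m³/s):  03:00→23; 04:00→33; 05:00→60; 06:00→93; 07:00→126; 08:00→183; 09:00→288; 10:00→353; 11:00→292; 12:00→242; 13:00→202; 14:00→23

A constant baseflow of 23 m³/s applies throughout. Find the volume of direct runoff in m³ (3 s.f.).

Direct-runoff ordinates (Q − Q_b): 0.0, 10.0, 37.0, 70.0, 103.0, 160.0, 265.0, 330.0, 269.0, 219.0, 179.0, 0.0 m³/s.
ΣQ_DR = 1642 m³/s.
With Δt = 1 h = 3600 s, V = ΣQ_DR · Δt = 1642 × 3600 = 5.91 × 10^6 m³.

V ≈ 5.91 × 10^6 m³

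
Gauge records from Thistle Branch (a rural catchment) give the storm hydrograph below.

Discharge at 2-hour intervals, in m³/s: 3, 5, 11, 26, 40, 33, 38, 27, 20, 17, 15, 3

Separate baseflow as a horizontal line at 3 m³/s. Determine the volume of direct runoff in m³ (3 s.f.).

V ≈ 1.45 × 10^6 m³

Direct-runoff ordinates (Q − Q_b): 0.0, 2.0, 8.0, 23.0, 37.0, 30.0, 35.0, 24.0, 17.0, 14.0, 12.0, 0.0 m³/s.
ΣQ_DR = 202.0 m³/s.
With Δt = 2 h = 7200 s, V = ΣQ_DR · Δt = 202.0 × 7200 = 1.45 × 10^6 m³.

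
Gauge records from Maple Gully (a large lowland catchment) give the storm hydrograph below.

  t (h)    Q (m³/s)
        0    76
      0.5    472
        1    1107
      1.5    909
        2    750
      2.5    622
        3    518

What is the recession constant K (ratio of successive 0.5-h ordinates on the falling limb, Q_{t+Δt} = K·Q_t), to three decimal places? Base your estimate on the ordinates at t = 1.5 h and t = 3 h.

K ≈ 0.829

Using the recession-limb readings at t = 1.5 h and t = 3 h: Q falls from 909 to 518 m³/s over 3 intervals.
K = (Q₂/Q₁)^(1/3) = (518/909)^(1/3) = 0.829.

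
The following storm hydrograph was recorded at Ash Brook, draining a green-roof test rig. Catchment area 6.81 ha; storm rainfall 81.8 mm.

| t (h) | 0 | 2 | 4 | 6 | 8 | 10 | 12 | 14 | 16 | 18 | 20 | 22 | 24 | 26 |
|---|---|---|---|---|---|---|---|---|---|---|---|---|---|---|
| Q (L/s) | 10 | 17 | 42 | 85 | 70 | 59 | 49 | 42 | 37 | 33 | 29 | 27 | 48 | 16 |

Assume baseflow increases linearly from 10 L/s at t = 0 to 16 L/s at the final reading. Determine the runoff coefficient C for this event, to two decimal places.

C ≈ 0.49

ΣQ_DR = 382.0 L/s; V = ΣQ_DR·Δt = 2.750 × 10^6 L.
Runoff depth d = V / A = 40.39 mm.
C = d / P = 40.39 / 81.8 = 0.49.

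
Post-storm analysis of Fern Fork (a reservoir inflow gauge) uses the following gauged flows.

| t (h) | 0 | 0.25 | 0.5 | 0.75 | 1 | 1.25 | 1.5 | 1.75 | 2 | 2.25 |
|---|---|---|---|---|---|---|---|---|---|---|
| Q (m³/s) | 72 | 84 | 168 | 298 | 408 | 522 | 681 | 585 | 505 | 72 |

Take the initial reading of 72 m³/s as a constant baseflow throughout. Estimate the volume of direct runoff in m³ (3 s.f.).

Direct-runoff ordinates (Q − Q_b): 0.0, 12.0, 96.0, 226.0, 336.0, 450.0, 609.0, 513.0, 433.0, 0.0 m³/s.
ΣQ_DR = 2675 m³/s.
With Δt = 0.25 h = 900 s, V = ΣQ_DR · Δt = 2675 × 900 = 2.41 × 10^6 m³.

V ≈ 2.41 × 10^6 m³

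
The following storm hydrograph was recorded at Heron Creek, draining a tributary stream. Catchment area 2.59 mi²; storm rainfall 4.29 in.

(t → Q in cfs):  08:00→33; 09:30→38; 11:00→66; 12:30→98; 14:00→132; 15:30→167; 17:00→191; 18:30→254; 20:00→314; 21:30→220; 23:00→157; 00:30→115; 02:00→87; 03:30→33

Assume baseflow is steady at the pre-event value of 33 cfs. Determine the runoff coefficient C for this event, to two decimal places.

C ≈ 0.30

ΣQ_DR = 1443 cfs; V = ΣQ_DR·Δt = 7.792 × 10^6 ft³.
Runoff depth d = V / A = 1.295 in.
C = d / P = 1.295 / 4.29 = 0.30.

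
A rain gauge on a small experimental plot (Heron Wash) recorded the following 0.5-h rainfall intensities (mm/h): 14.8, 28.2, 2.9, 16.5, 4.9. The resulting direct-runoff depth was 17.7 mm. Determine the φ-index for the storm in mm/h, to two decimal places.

Only the 3 blocks with intensity above φ contribute runoff: 14.8, 28.2, 16.5 mm/h.
Σ(I−φ)·Δt = d  ⇒  (14.8+28.2+16.5 − 3φ)·0.5 = 17.7
φ = (59.50 − 17.7/0.5) / 3 = 8.03 mm/h.

φ ≈ 8.03 mm/h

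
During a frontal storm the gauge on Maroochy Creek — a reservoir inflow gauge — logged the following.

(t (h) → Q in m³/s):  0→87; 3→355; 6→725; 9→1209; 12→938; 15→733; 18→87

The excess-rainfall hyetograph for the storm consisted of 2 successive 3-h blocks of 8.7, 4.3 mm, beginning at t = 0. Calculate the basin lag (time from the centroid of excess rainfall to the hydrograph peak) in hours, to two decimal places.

Centroid of excess rainfall: t_c = Σ P_i·t̄_i / ΣP_i = 2.4923 h (block centres at 1.5, 4.5 h).
Hydrograph peak occurs at t = 9 h, so basin lag t_L = 9 − 2.4923 = 6.51 h.

t_L ≈ 6.51 h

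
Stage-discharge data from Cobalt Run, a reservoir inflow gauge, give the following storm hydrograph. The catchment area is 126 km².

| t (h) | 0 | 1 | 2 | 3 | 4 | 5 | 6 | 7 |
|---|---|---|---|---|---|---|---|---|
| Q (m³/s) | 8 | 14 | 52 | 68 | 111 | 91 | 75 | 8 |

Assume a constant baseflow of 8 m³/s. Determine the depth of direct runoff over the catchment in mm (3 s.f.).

Direct runoff: 0.0, 6.0, 44.0, 60.0, 103.0, 83.0, 67.0, 0.0 m³/s; ΣQ_DR = 363.0 m³/s.
V = ΣQ_DR · Δt = 363.0 × 3600 s = 1.307 × 10^6 m³.
Over A = 126 km², depth = V / A = 10.4 mm.

d ≈ 10.4 mm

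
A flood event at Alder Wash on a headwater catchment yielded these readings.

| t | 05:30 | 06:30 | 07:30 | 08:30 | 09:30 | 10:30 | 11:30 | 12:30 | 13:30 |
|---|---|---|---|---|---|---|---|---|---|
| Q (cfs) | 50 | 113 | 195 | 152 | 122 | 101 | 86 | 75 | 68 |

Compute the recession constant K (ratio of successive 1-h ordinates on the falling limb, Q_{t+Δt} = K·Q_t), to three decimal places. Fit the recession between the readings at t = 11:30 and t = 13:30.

Using the recession-limb readings at t = 11:30 and t = 13:30: Q falls from 86 to 68 cfs over 2 intervals.
K = (Q₂/Q₁)^(1/2) = (68/86)^(1/2) = 0.889.

K ≈ 0.889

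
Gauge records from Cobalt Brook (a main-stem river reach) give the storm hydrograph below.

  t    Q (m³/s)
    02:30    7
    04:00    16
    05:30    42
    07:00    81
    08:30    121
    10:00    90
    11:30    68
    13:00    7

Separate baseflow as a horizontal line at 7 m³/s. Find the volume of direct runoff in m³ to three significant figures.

Direct-runoff ordinates (Q − Q_b): 0.0, 9.0, 35.0, 74.0, 114.0, 83.0, 61.0, 0.0 m³/s.
ΣQ_DR = 376.0 m³/s.
With Δt = 1.5 h = 5400 s, V = ΣQ_DR · Δt = 376.0 × 5400 = 2.03 × 10^6 m³.

V ≈ 2.03 × 10^6 m³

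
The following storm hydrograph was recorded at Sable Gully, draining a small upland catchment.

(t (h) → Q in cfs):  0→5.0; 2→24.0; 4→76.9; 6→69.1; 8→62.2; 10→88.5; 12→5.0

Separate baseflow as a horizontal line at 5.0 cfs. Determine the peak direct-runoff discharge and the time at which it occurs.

Subtracting baseflow gives direct-runoff ordinates: 0.0, 19.0, 71.9, 64.1, 57.2, 83.5, 0.0 cfs.
The maximum is 83.5 cfs, occurring at the reading for t = 10 h.

Q_p = 83.5 cfs at t = 10 h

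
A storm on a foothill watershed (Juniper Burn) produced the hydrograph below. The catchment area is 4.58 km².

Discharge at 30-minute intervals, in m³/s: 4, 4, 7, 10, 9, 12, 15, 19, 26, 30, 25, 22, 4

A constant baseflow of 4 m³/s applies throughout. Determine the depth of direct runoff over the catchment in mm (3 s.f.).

d ≈ 53.1 mm

Direct runoff: 0.0, 0.0, 3.0, 6.0, 5.0, 8.0, 11.0, 15.0, 22.0, 26.0, 21.0, 18.0, 0.0 m³/s; ΣQ_DR = 135.0 m³/s.
V = ΣQ_DR · Δt = 135.0 × 1800 s = 2.430 × 10^5 m³.
Over A = 4.58 km², depth = V / A = 53.1 mm.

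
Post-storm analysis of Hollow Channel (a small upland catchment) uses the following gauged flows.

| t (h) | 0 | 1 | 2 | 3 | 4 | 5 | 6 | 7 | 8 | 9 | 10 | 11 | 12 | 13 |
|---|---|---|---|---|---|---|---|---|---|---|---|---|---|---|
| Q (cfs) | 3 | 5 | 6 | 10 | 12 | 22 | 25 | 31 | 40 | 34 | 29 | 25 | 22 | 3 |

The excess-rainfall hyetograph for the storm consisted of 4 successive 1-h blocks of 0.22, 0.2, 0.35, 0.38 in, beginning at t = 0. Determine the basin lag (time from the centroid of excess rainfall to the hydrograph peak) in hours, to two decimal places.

t_L ≈ 5.73 h

Centroid of excess rainfall: t_c = Σ P_i·t̄_i / ΣP_i = 2.2739 h (block centres at 0.5, 1.5, 2.5, 3.5 h).
Hydrograph peak occurs at t = 8 h, so basin lag t_L = 8 − 2.2739 = 5.73 h.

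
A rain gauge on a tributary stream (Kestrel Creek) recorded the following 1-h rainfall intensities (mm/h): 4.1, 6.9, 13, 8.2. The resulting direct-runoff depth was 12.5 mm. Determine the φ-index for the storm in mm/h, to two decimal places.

Only the 3 blocks with intensity above φ contribute runoff: 6.9, 13, 8.2 mm/h.
Σ(I−φ)·Δt = d  ⇒  (6.9+13+8.2 − 3φ)·1 = 12.5
φ = (28.10 − 12.5/1) / 3 = 5.20 mm/h.

φ ≈ 5.20 mm/h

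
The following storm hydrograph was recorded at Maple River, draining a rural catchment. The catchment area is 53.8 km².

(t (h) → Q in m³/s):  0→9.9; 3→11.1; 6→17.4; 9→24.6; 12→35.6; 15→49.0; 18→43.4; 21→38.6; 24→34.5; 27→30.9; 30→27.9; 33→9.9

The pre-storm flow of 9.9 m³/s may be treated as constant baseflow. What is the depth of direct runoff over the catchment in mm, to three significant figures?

d ≈ 43.0 mm

Direct runoff: 0.0, 1.2, 7.5, 14.7, 25.7, 39.1, 33.5, 28.7, 24.6, 21.0, 18.0, 0.0 m³/s; ΣQ_DR = 214.0 m³/s.
V = ΣQ_DR · Δt = 214.0 × 10800 s = 2.311 × 10^6 m³.
Over A = 53.8 km², depth = V / A = 43.0 mm.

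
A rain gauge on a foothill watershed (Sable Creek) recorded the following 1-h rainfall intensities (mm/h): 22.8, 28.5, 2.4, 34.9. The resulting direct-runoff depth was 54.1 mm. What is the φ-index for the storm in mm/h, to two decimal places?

Only the 3 blocks with intensity above φ contribute runoff: 22.8, 28.5, 34.9 mm/h.
Σ(I−φ)·Δt = d  ⇒  (22.8+28.5+34.9 − 3φ)·1 = 54.1
φ = (86.20 − 54.1/1) / 3 = 10.70 mm/h.

φ ≈ 10.70 mm/h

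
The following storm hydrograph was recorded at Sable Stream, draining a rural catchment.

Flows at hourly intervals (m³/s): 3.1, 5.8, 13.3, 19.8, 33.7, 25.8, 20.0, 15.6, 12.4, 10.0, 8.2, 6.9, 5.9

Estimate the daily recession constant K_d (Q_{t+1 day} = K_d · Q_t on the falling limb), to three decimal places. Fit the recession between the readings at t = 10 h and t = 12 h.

Between t = 10 h and t = 12 h the flow falls from 8.2 to 5.9 m³/s over 2×1 h = 2 h.
Per-interval ratio K = (5.9/8.2)^(1/2) = 0.8482; K_d = K^(24/1) = 0.019.

K_d ≈ 0.019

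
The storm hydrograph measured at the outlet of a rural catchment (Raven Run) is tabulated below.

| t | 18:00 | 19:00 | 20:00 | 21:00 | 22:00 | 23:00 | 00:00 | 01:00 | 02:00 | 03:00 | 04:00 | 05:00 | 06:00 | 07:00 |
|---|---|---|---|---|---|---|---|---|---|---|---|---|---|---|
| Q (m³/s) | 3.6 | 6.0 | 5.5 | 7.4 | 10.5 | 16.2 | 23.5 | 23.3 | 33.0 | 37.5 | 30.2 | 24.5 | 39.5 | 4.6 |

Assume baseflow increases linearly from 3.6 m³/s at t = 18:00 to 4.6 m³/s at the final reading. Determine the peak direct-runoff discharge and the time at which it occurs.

Q_p = 34.98 m³/s at t = 06:00

Subtracting baseflow gives direct-runoff ordinates: 0.00, 2.32, 1.75, 3.57, 6.59, 12.22, 19.44, 19.16, 28.78, 33.21, 25.83, 20.05, 34.98, 0.00 m³/s.
The maximum is 34.98 m³/s, occurring at the reading for t = 06:00.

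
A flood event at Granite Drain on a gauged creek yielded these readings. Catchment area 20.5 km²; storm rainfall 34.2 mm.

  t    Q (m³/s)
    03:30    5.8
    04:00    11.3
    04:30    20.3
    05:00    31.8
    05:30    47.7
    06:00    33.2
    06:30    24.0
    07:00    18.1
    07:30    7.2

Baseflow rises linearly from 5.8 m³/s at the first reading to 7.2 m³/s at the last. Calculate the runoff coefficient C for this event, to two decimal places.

ΣQ_DR = 140.9 m³/s; V = ΣQ_DR·Δt = 2.536 × 10^5 m³.
Runoff depth d = V / A = 12.37 mm.
C = d / P = 12.37 / 34.2 = 0.36.

C ≈ 0.36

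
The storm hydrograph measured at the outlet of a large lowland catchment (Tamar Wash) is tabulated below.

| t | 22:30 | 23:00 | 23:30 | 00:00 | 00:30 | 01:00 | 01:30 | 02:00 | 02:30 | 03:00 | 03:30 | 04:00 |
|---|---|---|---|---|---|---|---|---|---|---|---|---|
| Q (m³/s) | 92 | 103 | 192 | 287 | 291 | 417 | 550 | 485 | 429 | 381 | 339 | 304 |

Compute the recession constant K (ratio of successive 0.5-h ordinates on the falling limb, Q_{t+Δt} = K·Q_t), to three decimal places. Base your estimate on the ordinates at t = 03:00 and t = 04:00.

K ≈ 0.893

Using the recession-limb readings at t = 03:00 and t = 04:00: Q falls from 381 to 304 m³/s over 2 intervals.
K = (Q₂/Q₁)^(1/2) = (304/381)^(1/2) = 0.893.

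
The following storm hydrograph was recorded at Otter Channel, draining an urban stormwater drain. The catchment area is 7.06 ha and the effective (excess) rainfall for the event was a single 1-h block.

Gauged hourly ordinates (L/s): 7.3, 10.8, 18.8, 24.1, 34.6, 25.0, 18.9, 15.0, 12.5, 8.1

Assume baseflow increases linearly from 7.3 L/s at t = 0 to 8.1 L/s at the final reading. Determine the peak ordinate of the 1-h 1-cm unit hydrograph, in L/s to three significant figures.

Direct runoff: 0.00, 3.41, 11.32, 16.53, 26.94, 17.26, 11.07, 7.08, 4.49, 0.00 L/s; ΣQ_DR = 98.10 L/s, peak = 26.94 L/s.
Runoff depth d = ΣQ_DR·Δt / A = 98.10 × 3600 / (7.06 ha) = 5.002 mm.
The 1-cm UH is the DRH scaled by (10 mm)/d, so U_p = 26.94 × 10/5.002 = 53.9 L/s.

U_p ≈ 53.9 L/s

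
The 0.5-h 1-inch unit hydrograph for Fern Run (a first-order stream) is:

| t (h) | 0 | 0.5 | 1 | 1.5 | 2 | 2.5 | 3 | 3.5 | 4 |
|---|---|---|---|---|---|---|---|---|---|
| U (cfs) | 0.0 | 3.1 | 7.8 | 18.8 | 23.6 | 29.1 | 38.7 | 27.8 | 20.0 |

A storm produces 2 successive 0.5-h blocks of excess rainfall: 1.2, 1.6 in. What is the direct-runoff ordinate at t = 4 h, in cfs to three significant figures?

By discrete convolution, Q_j = Σ (P_i / 1 in) · U_{j−i}.
At t = 4 h (j=8): Q = (1.2/1)·20.0 + (1.6/1)·27.8 = 68.5 cfs.

Q ≈ 68.5 cfs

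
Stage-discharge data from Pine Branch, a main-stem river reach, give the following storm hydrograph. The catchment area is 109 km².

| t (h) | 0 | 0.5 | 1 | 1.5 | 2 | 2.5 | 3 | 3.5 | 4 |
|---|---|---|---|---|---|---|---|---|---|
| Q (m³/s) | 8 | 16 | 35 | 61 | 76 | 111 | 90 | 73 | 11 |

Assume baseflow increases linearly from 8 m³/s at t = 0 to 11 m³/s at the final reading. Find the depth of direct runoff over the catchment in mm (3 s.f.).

d ≈ 6.53 mm

Direct runoff: 0.00, 7.62, 26.25, 51.88, 66.50, 101.12, 79.75, 62.38, 0.00 m³/s; ΣQ_DR = 395.5 m³/s.
V = ΣQ_DR · Δt = 395.5 × 1800 s = 7.119 × 10^5 m³.
Over A = 109 km², depth = V / A = 6.53 mm.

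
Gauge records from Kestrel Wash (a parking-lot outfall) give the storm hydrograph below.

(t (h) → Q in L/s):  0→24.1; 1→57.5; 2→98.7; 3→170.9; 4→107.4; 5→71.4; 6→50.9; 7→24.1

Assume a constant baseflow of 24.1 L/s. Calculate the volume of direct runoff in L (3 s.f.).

Direct-runoff ordinates (Q − Q_b): 0.0, 33.4, 74.6, 146.8, 83.3, 47.3, 26.8, 0.0 L/s.
ΣQ_DR = 412.2 L/s.
With Δt = 1 h = 3600 s, V = ΣQ_DR · Δt = 412.2 × 3600 = 1.48 × 10^6 L.

V ≈ 1.48 × 10^6 L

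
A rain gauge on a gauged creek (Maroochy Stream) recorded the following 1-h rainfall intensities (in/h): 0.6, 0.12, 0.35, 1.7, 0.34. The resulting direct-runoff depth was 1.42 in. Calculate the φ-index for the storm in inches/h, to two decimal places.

Only the 2 blocks with intensity above φ contribute runoff: 0.6, 1.7 in/h.
Σ(I−φ)·Δt = d  ⇒  (0.6+1.7 − 2φ)·1 = 1.42
φ = (2.300 − 1.42/1) / 2 = 0.44 in/h.

φ ≈ 0.44 in/h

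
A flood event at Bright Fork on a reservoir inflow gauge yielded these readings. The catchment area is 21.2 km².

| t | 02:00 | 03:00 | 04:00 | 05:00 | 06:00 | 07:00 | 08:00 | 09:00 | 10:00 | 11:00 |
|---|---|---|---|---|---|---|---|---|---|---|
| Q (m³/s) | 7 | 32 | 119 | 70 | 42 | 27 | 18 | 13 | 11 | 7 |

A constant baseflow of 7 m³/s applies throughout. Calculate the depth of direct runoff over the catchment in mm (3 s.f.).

Direct runoff: 0.0, 25.0, 112.0, 63.0, 35.0, 20.0, 11.0, 6.0, 4.0, 0.0 m³/s; ΣQ_DR = 276.0 m³/s.
V = ΣQ_DR · Δt = 276.0 × 3600 s = 9.936 × 10^5 m³.
Over A = 21.2 km², depth = V / A = 46.9 mm.

d ≈ 46.9 mm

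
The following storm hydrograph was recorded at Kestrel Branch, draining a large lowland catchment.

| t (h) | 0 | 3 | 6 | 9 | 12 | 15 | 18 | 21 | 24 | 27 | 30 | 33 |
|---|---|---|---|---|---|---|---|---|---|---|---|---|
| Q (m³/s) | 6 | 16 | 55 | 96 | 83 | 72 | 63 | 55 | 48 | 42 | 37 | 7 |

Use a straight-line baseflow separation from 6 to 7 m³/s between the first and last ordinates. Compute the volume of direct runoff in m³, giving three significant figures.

Direct-runoff ordinates (Q − Q_b): 0.00, 9.91, 48.82, 89.73, 76.64, 65.55, 56.45, 48.36, 41.27, 35.18, 30.09, 0.00 m³/s.
ΣQ_DR = 502.0 m³/s.
With Δt = 3 h = 10800 s, V = ΣQ_DR · Δt = 502.0 × 10800 = 5.42 × 10^6 m³.

V ≈ 5.42 × 10^6 m³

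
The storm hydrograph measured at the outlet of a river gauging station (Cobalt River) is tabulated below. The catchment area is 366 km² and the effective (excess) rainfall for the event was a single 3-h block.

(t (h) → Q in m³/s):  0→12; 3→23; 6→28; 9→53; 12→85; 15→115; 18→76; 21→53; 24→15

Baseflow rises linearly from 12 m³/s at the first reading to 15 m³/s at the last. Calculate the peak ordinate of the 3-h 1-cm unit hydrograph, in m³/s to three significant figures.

Direct runoff: 0.00, 10.62, 15.25, 39.88, 71.50, 101.12, 61.75, 38.38, 0.00 m³/s; ΣQ_DR = 338.5 m³/s, peak = 101.12 m³/s.
Runoff depth d = ΣQ_DR·Δt / A = 338.5 × 10800 / (366 km²) = 9.989 mm.
The 1-cm UH is the DRH scaled by (10 mm)/d, so U_p = 101.12 × 10/9.989 = 101 m³/s.

U_p ≈ 101 m³/s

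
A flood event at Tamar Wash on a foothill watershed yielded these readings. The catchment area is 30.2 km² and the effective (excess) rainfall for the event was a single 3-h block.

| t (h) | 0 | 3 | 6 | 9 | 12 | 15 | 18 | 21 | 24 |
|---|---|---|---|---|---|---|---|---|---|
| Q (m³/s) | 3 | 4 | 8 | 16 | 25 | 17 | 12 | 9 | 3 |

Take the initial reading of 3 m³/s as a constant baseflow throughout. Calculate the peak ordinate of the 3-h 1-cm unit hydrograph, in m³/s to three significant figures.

Direct runoff: 0.0, 1.0, 5.0, 13.0, 22.0, 14.0, 9.0, 6.0, 0.0 m³/s; ΣQ_DR = 70.00 m³/s, peak = 22.0 m³/s.
Runoff depth d = ΣQ_DR·Δt / A = 70.00 × 10800 / (30.2 km²) = 25.03 mm.
The 1-cm UH is the DRH scaled by (10 mm)/d, so U_p = 22.0 × 10/25.03 = 8.79 m³/s.

U_p ≈ 8.79 m³/s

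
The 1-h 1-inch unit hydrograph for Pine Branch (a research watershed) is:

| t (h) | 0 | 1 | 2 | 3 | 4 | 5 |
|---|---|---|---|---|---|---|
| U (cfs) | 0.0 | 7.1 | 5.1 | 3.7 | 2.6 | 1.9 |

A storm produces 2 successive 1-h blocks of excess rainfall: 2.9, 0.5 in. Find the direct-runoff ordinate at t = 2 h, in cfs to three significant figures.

Q ≈ 18.3 cfs

By discrete convolution, Q_j = Σ (P_i / 1 in) · U_{j−i}.
At t = 2 h (j=2): Q = (2.9/1)·5.1 + (0.5/1)·7.1 = 18.3 cfs.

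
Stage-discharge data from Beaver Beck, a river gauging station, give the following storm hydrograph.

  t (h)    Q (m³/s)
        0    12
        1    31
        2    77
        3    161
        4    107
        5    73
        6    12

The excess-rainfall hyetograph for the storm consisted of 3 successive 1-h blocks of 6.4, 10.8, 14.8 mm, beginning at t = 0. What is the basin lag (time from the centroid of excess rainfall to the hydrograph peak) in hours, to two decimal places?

Centroid of excess rainfall: t_c = Σ P_i·t̄_i / ΣP_i = 1.7625 h (block centres at 0.5, 1.5, 2.5 h).
Hydrograph peak occurs at t = 3 h, so basin lag t_L = 3 − 1.7625 = 1.24 h.

t_L ≈ 1.24 h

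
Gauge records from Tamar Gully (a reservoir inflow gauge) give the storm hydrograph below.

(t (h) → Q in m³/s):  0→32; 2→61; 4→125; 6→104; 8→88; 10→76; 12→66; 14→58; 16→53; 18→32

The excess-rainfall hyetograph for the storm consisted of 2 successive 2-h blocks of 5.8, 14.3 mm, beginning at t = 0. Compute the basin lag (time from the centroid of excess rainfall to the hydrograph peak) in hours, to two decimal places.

t_L ≈ 1.58 h

Centroid of excess rainfall: t_c = Σ P_i·t̄_i / ΣP_i = 2.4229 h (block centres at 1, 3 h).
Hydrograph peak occurs at t = 4 h, so basin lag t_L = 4 − 2.4229 = 1.58 h.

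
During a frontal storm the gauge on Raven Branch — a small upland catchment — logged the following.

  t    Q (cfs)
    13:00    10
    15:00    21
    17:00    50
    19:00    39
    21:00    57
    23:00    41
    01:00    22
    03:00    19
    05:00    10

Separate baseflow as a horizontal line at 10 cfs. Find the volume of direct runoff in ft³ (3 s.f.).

V ≈ 1.29 × 10^6 ft³

Direct-runoff ordinates (Q − Q_b): 0.0, 11.0, 40.0, 29.0, 47.0, 31.0, 12.0, 9.0, 0.0 cfs.
ΣQ_DR = 179.0 cfs.
With Δt = 2 h = 7200 s, V = ΣQ_DR · Δt = 179.0 × 7200 = 1.29 × 10^6 ft³.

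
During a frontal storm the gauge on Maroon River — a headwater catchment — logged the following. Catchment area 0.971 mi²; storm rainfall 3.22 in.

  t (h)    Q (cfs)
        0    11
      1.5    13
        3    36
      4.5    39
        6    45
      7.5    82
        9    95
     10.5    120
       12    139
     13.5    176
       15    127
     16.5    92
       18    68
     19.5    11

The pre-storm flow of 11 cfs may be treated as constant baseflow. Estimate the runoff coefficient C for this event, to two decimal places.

ΣQ_DR = 900.0 cfs; V = ΣQ_DR·Δt = 4.860 × 10^6 ft³.
Runoff depth d = V / A = 2.154 in.
C = d / P = 2.154 / 3.22 = 0.67.

C ≈ 0.67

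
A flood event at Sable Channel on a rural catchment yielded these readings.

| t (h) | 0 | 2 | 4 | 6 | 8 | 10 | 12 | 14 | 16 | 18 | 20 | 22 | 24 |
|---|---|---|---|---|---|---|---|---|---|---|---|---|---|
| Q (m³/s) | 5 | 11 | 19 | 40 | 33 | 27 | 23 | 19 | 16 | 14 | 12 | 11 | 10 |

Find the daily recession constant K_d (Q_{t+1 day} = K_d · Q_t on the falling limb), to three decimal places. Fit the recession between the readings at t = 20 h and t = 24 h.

K_d ≈ 0.335

Between t = 20 h and t = 24 h the flow falls from 12 to 10 m³/s over 2×2 h = 4 h.
Per-interval ratio K = (10/12)^(1/2) = 0.9129; K_d = K^(24/2) = 0.335.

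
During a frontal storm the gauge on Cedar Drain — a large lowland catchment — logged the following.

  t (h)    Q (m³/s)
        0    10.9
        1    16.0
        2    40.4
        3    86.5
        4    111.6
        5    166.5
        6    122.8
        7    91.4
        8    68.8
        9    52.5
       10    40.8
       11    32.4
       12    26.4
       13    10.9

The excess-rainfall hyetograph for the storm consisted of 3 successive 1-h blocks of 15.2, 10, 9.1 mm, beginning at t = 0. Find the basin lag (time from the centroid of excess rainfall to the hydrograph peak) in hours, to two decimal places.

Centroid of excess rainfall: t_c = Σ P_i·t̄_i / ΣP_i = 1.3222 h (block centres at 0.5, 1.5, 2.5 h).
Hydrograph peak occurs at t = 5 h, so basin lag t_L = 5 − 1.3222 = 3.68 h.

t_L ≈ 3.68 h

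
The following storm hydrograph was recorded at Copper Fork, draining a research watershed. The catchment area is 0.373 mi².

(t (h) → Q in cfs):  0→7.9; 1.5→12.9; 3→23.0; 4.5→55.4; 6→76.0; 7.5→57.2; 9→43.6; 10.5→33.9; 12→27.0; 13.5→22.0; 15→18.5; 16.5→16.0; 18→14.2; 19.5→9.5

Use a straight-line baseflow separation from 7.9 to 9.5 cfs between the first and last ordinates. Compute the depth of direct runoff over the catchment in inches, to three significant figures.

Direct runoff: 0.00, 4.88, 14.85, 47.13, 67.61, 48.68, 34.96, 25.14, 18.12, 12.99, 9.37, 6.75, 4.82, 0.00 cfs; ΣQ_DR = 295.3 cfs.
V = ΣQ_DR · Δt = 295.3 × 5400 s = 1.595 × 10^6 ft³.
Over A = 0.373 mi², depth = V / A = 1.84 in.

d ≈ 1.84 in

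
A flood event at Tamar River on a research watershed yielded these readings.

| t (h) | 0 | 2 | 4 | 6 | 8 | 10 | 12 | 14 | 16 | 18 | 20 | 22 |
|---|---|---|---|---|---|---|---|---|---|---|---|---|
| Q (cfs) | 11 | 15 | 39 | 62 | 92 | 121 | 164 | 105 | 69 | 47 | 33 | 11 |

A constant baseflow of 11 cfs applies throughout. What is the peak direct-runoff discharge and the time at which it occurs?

Subtracting baseflow gives direct-runoff ordinates: 0.0, 4.0, 28.0, 51.0, 81.0, 110.0, 153.0, 94.0, 58.0, 36.0, 22.0, 0.0 cfs.
The maximum is 153.0 cfs, occurring at the reading for t = 12 h.

Q_p = 153.0 cfs at t = 12 h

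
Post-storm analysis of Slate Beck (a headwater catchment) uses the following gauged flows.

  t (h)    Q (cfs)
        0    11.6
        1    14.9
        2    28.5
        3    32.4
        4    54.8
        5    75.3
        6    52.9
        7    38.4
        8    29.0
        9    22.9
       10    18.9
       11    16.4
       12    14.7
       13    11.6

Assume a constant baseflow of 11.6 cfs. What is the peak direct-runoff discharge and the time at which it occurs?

Q_p = 63.7 cfs at t = 5 h

Subtracting baseflow gives direct-runoff ordinates: 0.0, 3.3, 16.9, 20.8, 43.2, 63.7, 41.3, 26.8, 17.4, 11.3, 7.3, 4.8, 3.1, 0.0 cfs.
The maximum is 63.7 cfs, occurring at the reading for t = 5 h.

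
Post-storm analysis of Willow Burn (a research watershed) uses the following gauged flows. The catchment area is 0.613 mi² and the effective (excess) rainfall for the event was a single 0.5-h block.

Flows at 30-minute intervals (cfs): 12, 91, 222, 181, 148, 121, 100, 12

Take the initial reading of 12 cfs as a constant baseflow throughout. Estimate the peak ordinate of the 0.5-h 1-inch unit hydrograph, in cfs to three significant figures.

U_p ≈ 210 cfs

Direct runoff: 0.0, 79.0, 210.0, 169.0, 136.0, 109.0, 88.0, 0.0 cfs; ΣQ_DR = 791.0 cfs, peak = 210.0 cfs.
Runoff depth d = ΣQ_DR·Δt / A = 791.0 × 1800 / (0.613 mi²) = 0.9998 in.
The 1-inch UH is the DRH scaled by (1 in)/d, so U_p = 210.0 × 1/0.9998 = 210 cfs.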